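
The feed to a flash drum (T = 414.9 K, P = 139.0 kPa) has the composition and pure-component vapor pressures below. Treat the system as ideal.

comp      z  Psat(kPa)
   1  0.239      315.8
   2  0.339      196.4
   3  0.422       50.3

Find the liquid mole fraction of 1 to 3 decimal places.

x_1 = 0.169

Raoult's law: Kᵢ = Pᵢˢᵃᵗ/P = Pᵢˢᵃᵗ/139.0.
  K_1 = 315.8/139.0 = 2.27194, K_2 = 196.4/139.0 = 1.41295, K_3 = 50.3/139.0 = 0.36187
Material balance + equilibrium reduce to Σ zᵢ(Kᵢ−1)/(1+ψ(Kᵢ−1)) = 0.
Feasibility: ΣzᵢKᵢ = 1.175, Σzᵢ/Kᵢ = 1.511 — both > 1, two phases present.
Newton–Raphson from ψ = 0.5:
  ψ = 0.500: g = -0.0936, g' = -0.555 → ψ = 0.331
  ψ = 0.331: g = -0.0044, g' = -0.512 → ψ = 0.323
Converged at ψ = 0.323.
Compositions from xᵢ = zᵢ/(1+ψ(Kᵢ−1)), yᵢ = Kᵢxᵢ:
  1: x = 0.169, y = 0.385
  2: x = 0.299, y = 0.423
  3: x = 0.531, y = 0.192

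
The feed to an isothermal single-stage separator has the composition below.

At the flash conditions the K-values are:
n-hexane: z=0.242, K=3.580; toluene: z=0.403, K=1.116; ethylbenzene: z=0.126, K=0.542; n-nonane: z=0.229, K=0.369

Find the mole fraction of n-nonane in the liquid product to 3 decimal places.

Newton–Raphson from ψ = 0.57:
  ψ = 0.570: g = -0.0072, g' = -0.539 → ψ = 0.557
Converged at ψ = 0.557.
Compositions from xᵢ = zᵢ/(1+ψ(Kᵢ−1)), yᵢ = Kᵢxᵢ:
  n-hexane: x = 0.099, y = 0.356
  toluene: x = 0.379, y = 0.422
  ethylbenzene: x = 0.169, y = 0.092
  n-nonane: x = 0.353, y = 0.130

x_n-nonane = 0.353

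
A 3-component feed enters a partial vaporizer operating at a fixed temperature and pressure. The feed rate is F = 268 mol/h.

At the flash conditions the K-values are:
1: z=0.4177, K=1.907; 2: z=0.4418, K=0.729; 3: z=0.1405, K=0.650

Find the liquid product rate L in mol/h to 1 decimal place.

L = 55.8 mol/h

Let ψ = V/F and solve Σ zᵢ(Kᵢ−1)/(1+ψ(Kᵢ−1)) = 0.
g(0) = ΣzᵢKᵢ − 1 = 0.2100 and g(1) = 1 − Σzᵢ/Kᵢ = -0.0412, so a root lies in (0, 1).
Newton–Raphson from ψ = 0.5:
  ψ = 0.5000: g = 0.06255, g' = -0.2313 → ψ = 0.7704
  ψ = 0.7704: g = 0.00438, g' = -0.2032 → ψ = 0.7919
  ψ = 0.7919: g = 0.00001, g' = -0.2019 → ψ = 0.7920
Converged at ψ = 0.7920.
Then V = ψ·F = 0.7920·268 = 212.2 mol/h and L = F − V = 55.8 mol/h.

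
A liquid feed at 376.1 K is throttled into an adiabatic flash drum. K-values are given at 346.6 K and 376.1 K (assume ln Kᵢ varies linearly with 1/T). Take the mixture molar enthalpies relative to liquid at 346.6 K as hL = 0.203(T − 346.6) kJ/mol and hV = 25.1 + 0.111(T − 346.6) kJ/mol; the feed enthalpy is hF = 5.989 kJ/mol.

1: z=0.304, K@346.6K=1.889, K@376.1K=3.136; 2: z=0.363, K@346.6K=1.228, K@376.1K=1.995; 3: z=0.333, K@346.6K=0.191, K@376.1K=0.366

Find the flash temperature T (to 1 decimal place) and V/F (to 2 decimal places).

T = 348.2 K, V/F = 0.23

Adiabatic flash: solve Rachford–Rice at each trial T, then check hF = ψ·hV(T) + (1−ψ)·hL(T).
  T = 346.6 K: K = (1.889, 1.228, 0.191), RR gives ψ = 0.174, H_out = 4.374 kJ/mol
  T = 376.1 K: K = (3.136, 1.995, 0.366), RR gives ψ = 0.814, H_out = 24.221 kJ/mol
  T = 361.4 K: K = (2.461, 1.582, 0.268), RR gives ψ = 0.548, H_out = 16.015 kJ/mol
  T = 354.0 K: K = (2.162, 1.398, 0.227), RR gives ψ = 0.389, H_out = 11.013 kJ/mol
  T = 350.3 K: K = (2.022, 1.311, 0.208), RR gives ψ = 0.292, H_out = 7.982 kJ/mol
  T = 348.5 K: K = (1.957, 1.270, 0.200), RR gives ψ = 0.238, H_out = 6.313 kJ/mol
Linear interpolation between T = 346.6 (H_out = 4.374) and T = 348.5 (H_out = 6.313) on hF = 5.989 gives T ≈ 348.2 K, at which ψ = 0.23.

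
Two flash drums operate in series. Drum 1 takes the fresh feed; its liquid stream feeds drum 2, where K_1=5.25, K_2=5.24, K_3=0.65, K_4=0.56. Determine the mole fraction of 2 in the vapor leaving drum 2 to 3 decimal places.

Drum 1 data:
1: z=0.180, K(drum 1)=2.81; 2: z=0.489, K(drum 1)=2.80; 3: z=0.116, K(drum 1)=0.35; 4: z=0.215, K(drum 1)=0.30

Drum 1:
Iterate (Newton) starting at ψ₁ = 0.47:
  ψ₁ = 0.470: g = 0.3200, g' = -0.973 → ψ₁ = 0.799
  ψ₁ = 0.799: g = -0.0042, g' = -1.120 → ψ₁ = 0.795
Converged at ψ₁ = 0.795.
Drum-1 compositions:
  1: x = 0.074, y = 0.207
  2: x = 0.201, y = 0.563
  3: x = 0.240, y = 0.084
  4: x = 0.485, y = 0.145
Drum-2 feed = drum-1 liquid: z₂ = (0.0738, 0.2011, 0.2401, 0.4850).
Drum 2:
Rachford–Rice: g(ψ₂) = Σ zᵢ(Kᵢ−1)/(1+ψ₂(Kᵢ−1)) = 0.
g(0) = ΣzᵢKᵢ − 1 = 0.869 and g(1) = 1 − Σzᵢ/Kᵢ = -0.288, so a root lies in (0, 1).
Iterate (Newton) starting at ψ₂ = 0.5:
  ψ₂ = 0.500: g = -0.0018, g' = -0.705 → ψ₂ = 0.497
Converged at ψ₂ = 0.497.
  1: x = 0.024, y = 0.124
  2: x = 0.065, y = 0.339
  3: x = 0.291, y = 0.189
  4: x = 0.621, y = 0.348

y_2 (drum 2) = 0.339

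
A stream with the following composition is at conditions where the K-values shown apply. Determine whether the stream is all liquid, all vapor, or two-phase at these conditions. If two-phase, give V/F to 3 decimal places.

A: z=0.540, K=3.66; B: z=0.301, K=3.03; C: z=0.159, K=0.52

ΣzᵢKᵢ = 2.971; Σzᵢ/Kᵢ = 0.553.
Since Σzᵢ/Kᵢ < 1 the mixture is above its dew point — single vapor phase.

all vapor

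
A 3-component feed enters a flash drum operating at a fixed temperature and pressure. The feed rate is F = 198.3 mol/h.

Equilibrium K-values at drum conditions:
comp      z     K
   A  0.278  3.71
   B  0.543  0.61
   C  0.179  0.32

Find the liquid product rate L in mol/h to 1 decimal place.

L = 133.4 mol/h

Let β = V/F and solve Σ zᵢ(Kᵢ−1)/(1+β(Kᵢ−1)) = 0.
Feasibility: ΣzᵢKᵢ = 1.420, Σzᵢ/Kᵢ = 1.524 — both > 1, two phases present.
Iterate (Newton) starting at β = 0.5:
  β = 0.500: g = -0.1276, g' = -0.686 → β = 0.314
  β = 0.314: g = 0.0110, g' = -0.837 → β = 0.327
Converged at β = 0.327.
Then V = β·F = 0.3272·198.3 = 64.9 mol/h and L = F − V = 133.4 mol/h.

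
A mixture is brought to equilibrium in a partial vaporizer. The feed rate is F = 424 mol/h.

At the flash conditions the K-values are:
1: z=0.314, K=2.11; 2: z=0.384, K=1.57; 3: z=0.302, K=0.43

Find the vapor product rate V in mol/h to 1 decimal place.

Rachford–Rice: g(V/F) = Σ zᵢ(Kᵢ−1)/(1+V/F(Kᵢ−1)) = 0.
Check two-phase: ΣzᵢKᵢ = 1.395 > 1 and Σzᵢ/Kᵢ = 1.096 > 1, so g(0) = 0.395 > 0 and g(1) = -0.096 < 0.
Iterate (Newton) starting at V/F = 0.45:
  V/F = 0.450: g = 0.1751, g' = -0.429 → V/F = 0.859
  V/F = 0.859: g = -0.0117, g' = -0.534 → V/F = 0.837
  V/F = 0.837: g = -0.0002, g' = -0.520 → V/F = 0.836
Converged at V/F = 0.836.
Then V = V/F·F = 0.8364·424 = 354.6 mol/h and L = F − V = 69.4 mol/h.

V = 354.6 mol/h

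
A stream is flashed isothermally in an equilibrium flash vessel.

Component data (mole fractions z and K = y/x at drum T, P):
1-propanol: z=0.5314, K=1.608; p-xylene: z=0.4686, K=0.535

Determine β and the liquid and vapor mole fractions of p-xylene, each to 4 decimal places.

Let β = V/F and solve Σ zᵢ(Kᵢ−1)/(1+β(Kᵢ−1)) = 0.
Feasibility: ΣzᵢKᵢ = 1.1052, Σzᵢ/Kᵢ = 1.2064 — both > 1, two phases present.
Binary case is linear: z₁(K₁−1)(1+β(K₂−1)) + z₂(K₂−1)(1+β(K₁−1)) = 0
⇒ β = [z₁(K₁−1)+z₂(K₂−1)] / [−(K₁−1)(K₂−1)] = 0.10519/0.28272 = 0.3721
Compositions from xᵢ = zᵢ/(1+β(Kᵢ−1)), yᵢ = Kᵢxᵢ:
  1-propanol: x = 0.4334, y = 0.6968
  p-xylene: x = 0.5666, y = 0.3032

β = 0.3721, x_p-xylene = 0.5666, y_p-xylene = 0.3032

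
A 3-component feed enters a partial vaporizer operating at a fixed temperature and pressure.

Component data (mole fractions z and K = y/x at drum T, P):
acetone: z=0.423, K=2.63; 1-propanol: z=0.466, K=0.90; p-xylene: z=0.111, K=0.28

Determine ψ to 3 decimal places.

Newton–Raphson from ψ = 0.5:
  ψ = 0.500: g = 0.2060, g' = -0.487 → ψ = 0.923
  ψ = 0.923: g = -0.0143, g' = -0.696 → ψ = 0.902
Converged at ψ = 0.902.

ψ = 0.902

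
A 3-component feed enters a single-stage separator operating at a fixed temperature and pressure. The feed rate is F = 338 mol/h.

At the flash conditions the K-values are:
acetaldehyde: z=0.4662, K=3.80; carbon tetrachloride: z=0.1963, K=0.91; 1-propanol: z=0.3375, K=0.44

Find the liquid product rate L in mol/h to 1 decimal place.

L = 47.7 mol/h

Let ψ = V/F and solve Σ zᵢ(Kᵢ−1)/(1+ψ(Kᵢ−1)) = 0.
g(0) = ΣzᵢKᵢ − 1 = 1.0987 and g(1) = 1 − Σzᵢ/Kᵢ = -0.1054, so a root lies in (0, 1).
Newton iteration, ψ⁰ = 0.5:
  ψ = 0.5000: g = 0.26290, g' = -0.8405 → ψ = 0.8128
  ψ = 0.8128: g = 0.03252, g' = -0.6990 → ψ = 0.8593
  ψ = 0.8593: g = -0.00023, g' = -0.7102 → ψ = 0.8590
Converged at ψ = 0.8590.
Then V = ψ·F = 0.8590·338 = 290.3 mol/h and L = F − V = 47.7 mol/h.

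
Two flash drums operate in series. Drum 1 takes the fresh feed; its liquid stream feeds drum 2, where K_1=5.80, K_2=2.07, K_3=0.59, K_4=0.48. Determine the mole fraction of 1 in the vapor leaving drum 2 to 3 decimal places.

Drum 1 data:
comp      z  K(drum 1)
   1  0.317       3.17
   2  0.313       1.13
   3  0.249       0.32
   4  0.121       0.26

y_1 (drum 2) = 0.212

Drum 1:
Let ψ₁ = V/F and solve Σ zᵢ(Kᵢ−1)/(1+ψ₁(Kᵢ−1)) = 0.
g(0) = ΣzᵢKᵢ − 1 = 0.470 and g(1) = 1 − Σzᵢ/Kᵢ = -0.621, so a root lies in (0, 1).
Newton–Raphson from ψ₁ = 0.5:
  ψ₁ = 0.500: g = -0.0305, g' = -0.779 → ψ₁ = 0.461
Converged at ψ₁ = 0.461.
Drum-1 compositions:
  1: x = 0.159, y = 0.503
  2: x = 0.295, y = 0.334
  3: x = 0.363, y = 0.116
  4: x = 0.184, y = 0.048
Drum-2 feed = drum-1 liquid: z₂ = (0.1585, 0.2953, 0.3626, 0.1836).
Drum 2:
Material balance + equilibrium reduce to Σ zᵢ(Kᵢ−1)/(1+ψ₂(Kᵢ−1)) = 0.
g(0) = ΣzᵢKᵢ − 1 = 0.833 and g(1) = 1 − Σzᵢ/Kᵢ = -0.167, so a root lies in (0, 1).
Newton iteration, ψ₂⁰ = 0.3:
  ψ₂ = 0.300: g = 0.2685, g' = -0.956 → ψ₂ = 0.581
  ψ₂ = 0.581: g = 0.0639, g' = -0.590 → ψ₂ = 0.689
  ψ₂ = 0.689: g = 0.0026, g' = -0.548 → ψ₂ = 0.694
Converged at ψ₂ = 0.694.
  1: x = 0.037, y = 0.212
  2: x = 0.169, y = 0.351
  3: x = 0.507, y = 0.299
  4: x = 0.287, y = 0.138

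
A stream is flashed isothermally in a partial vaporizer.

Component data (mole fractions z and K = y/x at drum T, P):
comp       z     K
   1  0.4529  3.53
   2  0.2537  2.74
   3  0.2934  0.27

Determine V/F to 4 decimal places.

V/F = 0.8347

Material balance + equilibrium reduce to Σ zᵢ(Kᵢ−1)/(1+V/F(Kᵢ−1)) = 0.
Check two-phase: ΣzᵢKᵢ = 2.3731 > 1 and Σzᵢ/Kᵢ = 1.3076 > 1, so g(0) = 1.3731 > 0 and g(1) = -0.3076 < 0.
Newton iteration, V/F⁰ = 0.5:
  V/F = 0.5000: g = 0.40466, g' = -1.1725 → V/F = 0.8451
  V/F = 0.8451: g = -0.01533, g' = -1.4858 → V/F = 0.8348
  V/F = 0.8348: g = -0.00018, g' = -1.4519 → V/F = 0.8347
Converged at V/F = 0.8347.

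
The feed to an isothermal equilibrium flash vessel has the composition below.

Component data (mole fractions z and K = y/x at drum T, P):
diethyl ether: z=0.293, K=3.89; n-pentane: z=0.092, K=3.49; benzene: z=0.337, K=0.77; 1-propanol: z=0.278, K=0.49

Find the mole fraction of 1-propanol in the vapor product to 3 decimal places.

y_1-propanol = 0.229

Let ψ = V/F and solve Σ zᵢ(Kᵢ−1)/(1+ψ(Kᵢ−1)) = 0.
Check two-phase: ΣzᵢKᵢ = 1.857 > 1 and Σzᵢ/Kᵢ = 1.107 > 1, so g(0) = 0.857 > 0 and g(1) = -0.107 < 0.
Newton iteration, ψ⁰ = 0.54:
  ψ = 0.540: g = 0.1442, g' = -0.638 → ψ = 0.766
  ψ = 0.766: g = 0.0155, g' = -0.525 → ψ = 0.796
Converged at ψ = 0.796.
Compositions from xᵢ = zᵢ/(1+ψ(Kᵢ−1)), yᵢ = Kᵢxᵢ:
  diethyl ether: x = 0.089, y = 0.345
  n-pentane: x = 0.031, y = 0.108
  benzene: x = 0.412, y = 0.318
  1-propanol: x = 0.468, y = 0.229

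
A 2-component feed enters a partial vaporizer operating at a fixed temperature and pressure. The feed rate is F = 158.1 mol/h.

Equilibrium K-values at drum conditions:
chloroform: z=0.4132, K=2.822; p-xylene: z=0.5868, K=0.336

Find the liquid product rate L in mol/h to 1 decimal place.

Newton iteration, ψ⁰ = 0.5:
  ψ = 0.5000: g = -0.18933, g' = -0.9554 → ψ = 0.3018
  ψ = 0.3018: g = -0.00157, g' = -0.9757 → ψ = 0.3002
Converged at ψ = 0.3002.
Then V = ψ·F = 0.3002·158.1 = 47.5 mol/h and L = F − V = 110.6 mol/h.

L = 110.6 mol/h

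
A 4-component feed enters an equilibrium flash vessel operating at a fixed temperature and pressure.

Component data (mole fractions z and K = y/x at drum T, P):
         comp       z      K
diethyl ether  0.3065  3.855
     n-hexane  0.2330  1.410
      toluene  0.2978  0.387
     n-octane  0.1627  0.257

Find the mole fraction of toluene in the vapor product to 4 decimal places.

Material balance + equilibrium reduce to Σ zᵢ(Kᵢ−1)/(1+ψ(Kᵢ−1)) = 0.
Check two-phase: ΣzᵢKᵢ = 1.6672 > 1 and Σzᵢ/Kᵢ = 1.6473 > 1, so g(0) = 0.6671 > 0 and g(1) = -0.6473 < 0.
Newton iteration, ψ⁰ = 0.5:
  ψ = 0.5000: g = -0.01582, g' = -0.9110 → ψ = 0.4826
  ψ = 0.4826: g = 0.00002, g' = -0.9131 → ψ = 0.4827
Converged at ψ = 0.4827.
Compositions from xᵢ = zᵢ/(1+ψ(Kᵢ−1)), yᵢ = Kᵢxᵢ:
  diethyl ether: x = 0.1289, y = 0.4969
  n-hexane: x = 0.1945, y = 0.2743
  toluene: x = 0.4229, y = 0.1637
  n-octane: x = 0.2537, y = 0.0652

y_toluene = 0.1637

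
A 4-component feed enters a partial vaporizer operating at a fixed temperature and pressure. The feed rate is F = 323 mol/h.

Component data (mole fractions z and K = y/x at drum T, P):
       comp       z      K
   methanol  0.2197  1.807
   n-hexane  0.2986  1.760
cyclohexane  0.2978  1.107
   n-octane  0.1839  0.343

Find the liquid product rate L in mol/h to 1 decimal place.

L = 49.3 mol/h

Rachford–Rice: g(ψ) = Σ zᵢ(Kᵢ−1)/(1+ψ(Kᵢ−1)) = 0.
g(0) = ΣzᵢKᵢ − 1 = 0.3153 and g(1) = 1 − Σzᵢ/Kᵢ = -0.0964, so a root lies in (0, 1).
Iterate (Newton) starting at ψ = 0.5:
  ψ = 0.5000: g = 0.14109, g' = -0.3423 → ψ = 0.9122
  ψ = 0.9122: g = -0.03634, g' = -0.6048 → ψ = 0.8521
  ψ = 0.8521: g = -0.00248, g' = -0.5263 → ψ = 0.8474
  ψ = 0.8474: g = -0.00001, g' = -0.5211 → ψ = 0.8473
Converged at ψ = 0.8473.
Then V = ψ·F = 0.8473·323 = 273.7 mol/h and L = F − V = 49.3 mol/h.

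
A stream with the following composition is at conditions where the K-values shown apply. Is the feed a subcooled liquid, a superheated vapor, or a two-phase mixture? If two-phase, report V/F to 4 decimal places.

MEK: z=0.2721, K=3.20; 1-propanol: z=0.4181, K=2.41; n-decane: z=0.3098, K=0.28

two-phase, V/F = 0.7736

ΣzᵢKᵢ = 1.9651; Σzᵢ/Kᵢ = 1.3649.
Both exceed 1, so a two-phase solution exists.
Rachford–Rice: g(ψ) = Σ zᵢ(Kᵢ−1)/(1+ψ(Kᵢ−1)) = 0.
Newton iteration, ψ⁰ = 0.53:
  ψ = 0.5300: g = 0.25306, g' = -0.9729 → ψ = 0.7901
  ψ = 0.7901: g = -0.01991, g' = -1.2257 → ψ = 0.7739
  ψ = 0.7739: g = -0.00030, g' = -1.1894 → ψ = 0.7736
Converged at ψ = 0.7736.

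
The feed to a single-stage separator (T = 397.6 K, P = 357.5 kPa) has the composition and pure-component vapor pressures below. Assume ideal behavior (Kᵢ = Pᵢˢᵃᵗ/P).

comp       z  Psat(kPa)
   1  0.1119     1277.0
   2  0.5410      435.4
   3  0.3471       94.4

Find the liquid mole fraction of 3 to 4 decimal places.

x_3 = 0.4090

Raoult's law: Kᵢ = Pᵢˢᵃᵗ/P = Pᵢˢᵃᵗ/357.5.
  K_1 = 1277.0/357.5 = 3.572028, K_2 = 435.4/357.5 = 1.217902, K_3 = 94.4/357.5 = 0.264056
Rachford–Rice: g(ψ) = Σ zᵢ(Kᵢ−1)/(1+ψ(Kᵢ−1)) = 0.
g(0) = ΣzᵢKᵢ − 1 = 0.1502 and g(1) = 1 − Σzᵢ/Kᵢ = -0.7900, so a root lies in (0, 1).
Iterate (Newton) starting at ψ = 0.5:
  ψ = 0.5000: g = -0.17197, g' = -0.6332 → ψ = 0.2284
  ψ = 0.2284: g = -0.01346, g' = -0.5887 → ψ = 0.2055
  ψ = 0.2055: g = 0.00014, g' = -0.6013 → ψ = 0.2058
Converged at ψ = 0.2058.
Compositions from xᵢ = zᵢ/(1+ψ(Kᵢ−1)), yᵢ = Kᵢxᵢ:
  1: x = 0.0732, y = 0.2614
  2: x = 0.5178, y = 0.6306
  3: x = 0.4090, y = 0.1080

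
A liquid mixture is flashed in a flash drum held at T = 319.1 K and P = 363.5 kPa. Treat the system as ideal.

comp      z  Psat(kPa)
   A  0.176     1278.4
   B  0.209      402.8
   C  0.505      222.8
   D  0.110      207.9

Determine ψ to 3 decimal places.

Raoult's law: Kᵢ = Pᵢˢᵃᵗ/P = Pᵢˢᵃᵗ/363.5.
  K_A = 1278.4/363.5 = 3.51692, K_B = 402.8/363.5 = 1.10812, K_C = 222.8/363.5 = 0.61293, K_D = 207.9/363.5 = 0.57194
Material balance + equilibrium reduce to Σ zᵢ(Kᵢ−1)/(1+ψ(Kᵢ−1)) = 0.
g(0) = ΣzᵢKᵢ − 1 = 0.223 and g(1) = 1 − Σzᵢ/Kᵢ = -0.255, so a root lies in (0, 1).
Iterate (Newton) starting at ψ = 0.5:
  ψ = 0.500: g = -0.0847, g' = -0.370 → ψ = 0.271
  ψ = 0.271: g = 0.0137, g' = -0.517 → ψ = 0.297
  ψ = 0.297: g = 0.0004, g' = -0.490 → ψ = 0.298
Converged at ψ = 0.298.

ψ = 0.298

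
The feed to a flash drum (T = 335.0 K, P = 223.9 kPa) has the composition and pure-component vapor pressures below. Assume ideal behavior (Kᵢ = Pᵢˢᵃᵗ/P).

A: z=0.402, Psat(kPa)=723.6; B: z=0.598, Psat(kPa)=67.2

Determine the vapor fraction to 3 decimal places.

Raoult's law: Kᵢ = Pᵢˢᵃᵗ/P = Pᵢˢᵃᵗ/223.9.
  K_A = 723.6/223.9 = 3.23180, K_B = 67.2/223.9 = 0.30013
Let ψ = V/F and solve Σ zᵢ(Kᵢ−1)/(1+ψ(Kᵢ−1)) = 0.
Feasibility: ΣzᵢKᵢ = 1.479, Σzᵢ/Kᵢ = 2.117 — both > 1, two phases present.
Binary case is linear: z₁(K₁−1)(1+ψ(K₂−1)) + z₂(K₂−1)(1+ψ(K₁−1)) = 0
⇒ ψ = [z₁(K₁−1)+z₂(K₂−1)] / [−(K₁−1)(K₂−1)] = 0.4787/1.5620 = 0.306

ψ = 0.306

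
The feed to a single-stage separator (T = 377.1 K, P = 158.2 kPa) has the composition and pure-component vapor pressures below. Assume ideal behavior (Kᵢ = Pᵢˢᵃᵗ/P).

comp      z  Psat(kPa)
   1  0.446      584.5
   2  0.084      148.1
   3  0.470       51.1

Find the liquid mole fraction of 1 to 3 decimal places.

Raoult's law: Kᵢ = Pᵢˢᵃᵗ/P = Pᵢˢᵃᵗ/158.2.
  K_1 = 584.5/158.2 = 3.69469, K_2 = 148.1/158.2 = 0.93616, K_3 = 51.1/158.2 = 0.32301
Material balance + equilibrium reduce to Σ zᵢ(Kᵢ−1)/(1+ψ(Kᵢ−1)) = 0.
Feasibility: ΣzᵢKᵢ = 1.878, Σzᵢ/Kᵢ = 1.666 — both > 1, two phases present.
Iterate (Newton) starting at ψ = 0.5:
  ψ = 0.500: g = 0.0255, g' = -1.080 → ψ = 0.524
Converged at ψ = 0.524.
Compositions from xᵢ = zᵢ/(1+ψ(Kᵢ−1)), yᵢ = Kᵢxᵢ:
  1: x = 0.185, y = 0.683
  2: x = 0.087, y = 0.081
  3: x = 0.728, y = 0.235

x_1 = 0.185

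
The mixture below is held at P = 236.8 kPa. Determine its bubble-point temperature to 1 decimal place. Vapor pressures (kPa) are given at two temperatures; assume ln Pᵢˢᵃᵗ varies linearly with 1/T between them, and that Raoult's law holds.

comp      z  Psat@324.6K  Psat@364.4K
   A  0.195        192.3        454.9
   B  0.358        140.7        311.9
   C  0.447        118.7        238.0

T = 350.1 K

Bubble-point temperature: ΣzᵢPᵢˢᵃᵗ(T) = P. Interpolate ln Pᵢˢᵃᵗ = aᵢ + bᵢ/T.
  T = 324.6 K: ΣzᵢPᵢˢᵃᵗ = 140.93 kPa
  T = 364.4 K: ΣzᵢPᵢˢᵃᵗ = 306.75 kPa
  T = 344.5 K: ΣzᵢPᵢˢᵃᵗ = 212.52 kPa
  T = 354.4 K: ΣzᵢPᵢˢᵃᵗ = 256.38 kPa
  T = 349.4 K: ΣzᵢPᵢˢᵃᵗ = 233.50 kPa
  T = 351.9 K: ΣzᵢPᵢˢᵃᵗ = 244.75 kPa
Interpolating between 349.4 K and 351.9 K gives T ≈ 350.1 K.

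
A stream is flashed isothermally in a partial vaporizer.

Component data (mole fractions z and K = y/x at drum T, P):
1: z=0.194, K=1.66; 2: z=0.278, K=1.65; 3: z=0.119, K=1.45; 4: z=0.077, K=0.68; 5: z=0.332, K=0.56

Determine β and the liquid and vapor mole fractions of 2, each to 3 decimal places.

β = 0.737, x_2 = 0.188, y_2 = 0.310

Let β = V/F and solve Σ zᵢ(Kᵢ−1)/(1+β(Kᵢ−1)) = 0.
Feasibility: ΣzᵢKᵢ = 1.192, Σzᵢ/Kᵢ = 1.074 — both > 1, two phases present.
Iterate (Newton) starting at β = 0.5:
  β = 0.500: g = 0.0597, g' = -0.248 → β = 0.741
  β = 0.741: g = -0.0010, g' = -0.260 → β = 0.737
Converged at β = 0.737.
Compositions from xᵢ = zᵢ/(1+β(Kᵢ−1)), yᵢ = Kᵢxᵢ:
  1: x = 0.130, y = 0.217
  2: x = 0.188, y = 0.310
  3: x = 0.089, y = 0.130
  4: x = 0.101, y = 0.069
  5: x = 0.491, y = 0.275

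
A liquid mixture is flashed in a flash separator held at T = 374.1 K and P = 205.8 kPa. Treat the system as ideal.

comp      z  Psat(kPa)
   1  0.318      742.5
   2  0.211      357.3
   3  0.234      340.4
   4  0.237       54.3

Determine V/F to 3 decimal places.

Raoult's law: Kᵢ = Pᵢˢᵃᵗ/P = Pᵢˢᵃᵗ/205.8.
  K_1 = 742.5/205.8 = 3.60787, K_2 = 357.3/205.8 = 1.73615, K_3 = 340.4/205.8 = 1.65403, K_4 = 54.3/205.8 = 0.26385
Rachford–Rice: g(V/F) = Σ zᵢ(Kᵢ−1)/(1+V/F(Kᵢ−1)) = 0.
Feasibility: ΣzᵢKᵢ = 1.963, Σzᵢ/Kᵢ = 1.249 — both > 1, two phases present.
Iterate (Newton) starting at V/F = 0.5:
  V/F = 0.500: g = 0.3127, g' = -0.847 → V/F = 0.869
  V/F = 0.869: g = -0.0383, g' = -1.276 → V/F = 0.839
  V/F = 0.839: g = -0.0015, g' = -1.177 → V/F = 0.838
Converged at V/F = 0.838.

V/F = 0.838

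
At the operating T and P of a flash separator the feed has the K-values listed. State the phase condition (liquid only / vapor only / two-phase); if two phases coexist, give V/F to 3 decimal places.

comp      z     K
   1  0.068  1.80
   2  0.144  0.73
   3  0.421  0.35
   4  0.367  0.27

liquid only

ΣzᵢKᵢ = 0.474; Σzᵢ/Kᵢ = 2.797.
Since ΣzᵢKᵢ < 1 the mixture is below its bubble point — single liquid phase.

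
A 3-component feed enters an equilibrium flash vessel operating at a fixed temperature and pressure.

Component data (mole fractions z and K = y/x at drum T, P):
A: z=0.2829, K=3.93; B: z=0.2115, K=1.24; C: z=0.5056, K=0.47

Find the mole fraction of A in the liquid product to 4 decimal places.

x_A = 0.1114

Rachford–Rice: g(V/F) = Σ zᵢ(Kᵢ−1)/(1+V/F(Kᵢ−1)) = 0.
Feasibility: ΣzᵢKᵢ = 1.6117, Σzᵢ/Kᵢ = 1.3183 — both > 1, two phases present.
Iterate (Newton) starting at V/F = 0.5:
  V/F = 0.5000: g = 0.01701, g' = -0.6723 → V/F = 0.5253
  V/F = 0.5253: g = 0.00017, g' = -0.6591 → V/F = 0.5256
Converged at V/F = 0.5256.
Compositions from xᵢ = zᵢ/(1+V/F(Kᵢ−1)), yᵢ = Kᵢxᵢ:
  A: x = 0.1114, y = 0.4377
  B: x = 0.1878, y = 0.2329
  C: x = 0.7008, y = 0.3294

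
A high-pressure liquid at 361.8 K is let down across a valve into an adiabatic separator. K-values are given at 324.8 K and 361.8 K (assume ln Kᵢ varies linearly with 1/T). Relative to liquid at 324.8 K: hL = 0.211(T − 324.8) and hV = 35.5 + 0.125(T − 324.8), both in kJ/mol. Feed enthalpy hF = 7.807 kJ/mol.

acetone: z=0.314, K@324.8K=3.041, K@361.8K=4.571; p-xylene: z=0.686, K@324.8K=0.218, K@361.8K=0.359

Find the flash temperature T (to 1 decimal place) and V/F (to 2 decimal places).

Adiabatic flash: solve Rachford–Rice at each trial T, then check hF = ψ·hV(T) + (1−ψ)·hL(T).
  T = 324.8 K: K = (3.041, 0.218), RR gives ψ = 0.065, H_out = 2.323 kJ/mol
  T = 361.8 K: K = (4.571, 0.359), RR gives ψ = 0.298, H_out = 17.430 kJ/mol
  T = 343.3 K: K = (3.769, 0.284), RR gives ψ = 0.191, H_out = 10.365 kJ/mol
  T = 334.1 K: K = (3.398, 0.250), RR gives ψ = 0.132, H_out = 6.557 kJ/mol
  T = 338.7 K: K = (3.581, 0.266), RR gives ψ = 0.162, H_out = 8.498 kJ/mol
  T = 336.4 K: K = (3.489, 0.258), RR gives ψ = 0.148, H_out = 7.538 kJ/mol
Linear interpolation between T = 336.4 (H_out = 7.538) and T = 338.7 (H_out = 8.498) on hF = 7.807 gives T ≈ 337.0 K, at which ψ = 0.15.

T = 337.0 K, V/F = 0.15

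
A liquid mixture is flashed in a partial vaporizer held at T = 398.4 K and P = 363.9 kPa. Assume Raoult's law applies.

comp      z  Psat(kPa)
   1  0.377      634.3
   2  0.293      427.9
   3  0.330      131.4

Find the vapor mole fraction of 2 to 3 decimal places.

y_2 = 0.325

Raoult's law: Kᵢ = Pᵢˢᵃᵗ/P = Pᵢˢᵃᵗ/363.9.
  K_1 = 634.3/363.9 = 1.74306, K_2 = 427.9/363.9 = 1.17587, K_3 = 131.4/363.9 = 0.36109
Let ψ = V/F and solve Σ zᵢ(Kᵢ−1)/(1+ψ(Kᵢ−1)) = 0.
g(0) = ΣzᵢKᵢ − 1 = 0.121 and g(1) = 1 − Σzᵢ/Kᵢ = -0.379, so a root lies in (0, 1).
Iterate (Newton) starting at ψ = 0.52:
  ψ = 0.520: g = -0.0665, g' = -0.418 → ψ = 0.361
  ψ = 0.361: g = -0.0047, g' = -0.365 → ψ = 0.348
Converged at ψ = 0.348.
Compositions from xᵢ = zᵢ/(1+ψ(Kᵢ−1)), yᵢ = Kᵢxᵢ:
  1: x = 0.300, y = 0.522
  2: x = 0.276, y = 0.325
  3: x = 0.424, y = 0.153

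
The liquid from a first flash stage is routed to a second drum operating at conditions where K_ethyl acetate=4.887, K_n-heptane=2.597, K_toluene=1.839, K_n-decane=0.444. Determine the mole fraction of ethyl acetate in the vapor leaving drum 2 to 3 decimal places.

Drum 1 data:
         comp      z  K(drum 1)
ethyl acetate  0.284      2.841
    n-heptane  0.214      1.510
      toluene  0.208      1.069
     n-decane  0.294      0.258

y_ethyl acetate (drum 2) = 0.207

Drum 1:
Iterate (Newton) starting at ψ₁ = 0.5:
  ψ₁ = 0.500: g = 0.0263, g' = -0.706 → ψ₁ = 0.537
Converged at ψ₁ = 0.537.
Drum-1 compositions:
  ethyl acetate: x = 0.143, y = 0.406
  n-heptane: x = 0.168, y = 0.254
  toluene: x = 0.201, y = 0.214
  n-decane: x = 0.489, y = 0.126
Drum-2 feed = drum-1 liquid: z₂ = (0.1429, 0.1680, 0.2006, 0.4886).
Drum 2:
Newton iteration, ψ₂⁰ = 0.43:
  ψ₂ = 0.430: g = 0.1336, g' = -0.790 → ψ₂ = 0.599
  ψ₂ = 0.599: g = 0.0086, g' = -0.709 → ψ₂ = 0.611
Converged at ψ₂ = 0.611.
  ethyl acetate: x = 0.042, y = 0.207
  n-heptane: x = 0.085, y = 0.221
  toluene: x = 0.133, y = 0.244
  n-decane: x = 0.740, y = 0.329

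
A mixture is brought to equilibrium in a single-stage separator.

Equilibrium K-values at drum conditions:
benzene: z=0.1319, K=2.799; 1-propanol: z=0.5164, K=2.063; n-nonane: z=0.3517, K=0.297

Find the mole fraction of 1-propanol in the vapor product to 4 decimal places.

Rachford–Rice: g(ψ) = Σ zᵢ(Kᵢ−1)/(1+ψ(Kᵢ−1)) = 0.
Feasibility: ΣzᵢKᵢ = 1.5390, Σzᵢ/Kᵢ = 1.4816 — both > 1, two phases present.
Newton iteration, ψ⁰ = 0.5:
  ψ = 0.5000: g = 0.10209, g' = -0.7804 → ψ = 0.6308
  ψ = 0.6308: g = -0.00452, g' = -0.8639 → ψ = 0.6256
Converged at ψ = 0.6256.
Compositions from xᵢ = zᵢ/(1+ψ(Kᵢ−1)), yᵢ = Kᵢxᵢ:
  benzene: x = 0.0621, y = 0.1737
  1-propanol: x = 0.3102, y = 0.6398
  n-nonane: x = 0.6278, y = 0.1865

y_1-propanol = 0.6398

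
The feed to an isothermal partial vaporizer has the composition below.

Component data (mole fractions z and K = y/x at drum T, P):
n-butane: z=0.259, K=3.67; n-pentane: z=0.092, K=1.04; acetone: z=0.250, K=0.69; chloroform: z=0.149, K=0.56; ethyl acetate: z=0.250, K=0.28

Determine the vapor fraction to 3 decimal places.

ψ = 0.297

Let ψ = V/F and solve Σ zᵢ(Kᵢ−1)/(1+ψ(Kᵢ−1)) = 0.
g(0) = ΣzᵢKᵢ − 1 = 0.372 and g(1) = 1 − Σzᵢ/Kᵢ = -0.680, so a root lies in (0, 1).
Iterate (Newton) starting at ψ = 0.5:
  ψ = 0.500: g = -0.1573, g' = -0.736 → ψ = 0.286
  ψ = 0.286: g = 0.0087, g' = -0.865 → ψ = 0.296
  ψ = 0.296: g = 0.0001, g' = -0.852 → ψ = 0.297
Converged at ψ = 0.297.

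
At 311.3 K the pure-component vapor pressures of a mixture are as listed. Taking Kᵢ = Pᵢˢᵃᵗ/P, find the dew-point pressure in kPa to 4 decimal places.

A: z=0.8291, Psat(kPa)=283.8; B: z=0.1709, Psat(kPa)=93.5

Pdew = 210.5604 kPa

At the dew point ψ → 1, so Σzᵢ/Kᵢ = 1 with Kᵢ = Pᵢˢᵃᵗ/P ⇒ 1/P = Σzᵢ/Pᵢˢᵃᵗ.
1/P = 0.8291/283.8 + 0.1709/93.5 = 0.0047492 ⇒ P = 210.5604 kPa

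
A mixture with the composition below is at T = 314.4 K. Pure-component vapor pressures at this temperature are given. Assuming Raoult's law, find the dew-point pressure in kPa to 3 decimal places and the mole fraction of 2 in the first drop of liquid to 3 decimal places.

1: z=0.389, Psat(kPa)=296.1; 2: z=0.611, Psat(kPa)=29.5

Pdew = 45.402 kPa, x_2 = 0.940

At the dew point ψ → 1, so Σzᵢ/Kᵢ = 1 with Kᵢ = Pᵢˢᵃᵗ/P ⇒ 1/P = Σzᵢ/Pᵢˢᵃᵗ.
1/P = 0.389/296.1 + 0.611/29.5 = 0.022026 ⇒ P = 45.402 kPa
xᵢ = zᵢP/Pᵢˢᵃᵗ ⇒ x_2 = 0.611·45.402/29.5 = 0.940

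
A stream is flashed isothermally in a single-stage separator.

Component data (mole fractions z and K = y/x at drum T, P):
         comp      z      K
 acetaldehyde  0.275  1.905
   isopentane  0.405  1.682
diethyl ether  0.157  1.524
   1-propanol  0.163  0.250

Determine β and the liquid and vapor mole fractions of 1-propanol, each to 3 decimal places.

Let β = V/F and solve Σ zᵢ(Kᵢ−1)/(1+β(Kᵢ−1)) = 0.
Check two-phase: ΣzᵢKᵢ = 1.485 > 1 and Σzᵢ/Kᵢ = 1.140 > 1, so g(0) = 0.485 > 0 and g(1) = -0.140 < 0.
Iterate (Newton) starting at β = 0.52:
  β = 0.520: g = 0.2374, g' = -0.480 → β = 1.000
  β = 1.000: g = -0.1402, g' = -1.614 → β = 0.913
  β = 0.913: g = -0.0258, g' = -1.082 → β = 0.889
  β = 0.889: g = -0.0011, g' = -0.989 → β = 0.888
Converged at β = 0.888.
Compositions from xᵢ = zᵢ/(1+β(Kᵢ−1)), yᵢ = Kᵢxᵢ:
  acetaldehyde: x = 0.152, y = 0.290
  isopentane: x = 0.252, y = 0.424
  diethyl ether: x = 0.107, y = 0.163
  1-propanol: x = 0.488, y = 0.122

β = 0.888, x_1-propanol = 0.488, y_1-propanol = 0.122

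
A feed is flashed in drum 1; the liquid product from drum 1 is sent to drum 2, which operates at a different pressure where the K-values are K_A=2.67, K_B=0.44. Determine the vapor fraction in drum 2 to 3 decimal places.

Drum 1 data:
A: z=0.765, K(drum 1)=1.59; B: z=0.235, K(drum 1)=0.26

V/F (drum 2) = 0.728

Drum 1:
Material balance + equilibrium reduce to Σ zᵢ(Kᵢ−1)/(1+ψ₁(Kᵢ−1)) = 0.
Check two-phase: ΣzᵢKᵢ = 1.277 > 1 and Σzᵢ/Kᵢ = 1.385 > 1, so g(0) = 0.277 > 0 and g(1) = -0.385 < 0.
Newton–Raphson from ψ₁ = 0.5:
  ψ₁ = 0.500: g = 0.0725, g' = -0.483 → ψ₁ = 0.650
  ψ₁ = 0.650: g = -0.0089, g' = -0.617 → ψ₁ = 0.636
  ψ₁ = 0.636: g = -0.0001, g' = -0.600 → ψ₁ = 0.635
Converged at ψ₁ = 0.635.
Drum-1 compositions:
  A: x = 0.556, y = 0.885
  B: x = 0.444, y = 0.115
Drum-2 feed = drum-1 liquid: z₂ = (0.5564, 0.4436).
Drum 2:
Rachford–Rice: g(ψ₂) = Σ zᵢ(Kᵢ−1)/(1+ψ₂(Kᵢ−1)) = 0.
g(0) = ΣzᵢKᵢ − 1 = 0.681 and g(1) = 1 − Σzᵢ/Kᵢ = -0.217, so a root lies in (0, 1).
Binary case is linear: z₁(K₁−1)(1+ψ₂(K₂−1)) + z₂(K₂−1)(1+ψ₂(K₁−1)) = 0
⇒ ψ₂ = [z₁(K₁−1)+z₂(K₂−1)] / [−(K₁−1)(K₂−1)] = 0.6808/0.9352 = 0.728
  A: x = 0.251, y = 0.670
  B: x = 0.749, y = 0.330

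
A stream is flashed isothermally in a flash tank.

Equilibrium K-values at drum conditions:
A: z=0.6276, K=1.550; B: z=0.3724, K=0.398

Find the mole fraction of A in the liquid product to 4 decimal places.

x_A = 0.5226

Binary case is linear: z₁(K₁−1)(1+β(K₂−1)) + z₂(K₂−1)(1+β(K₁−1)) = 0
⇒ β = [z₁(K₁−1)+z₂(K₂−1)] / [−(K₁−1)(K₂−1)] = 0.12100/0.33110 = 0.3654
Compositions from xᵢ = zᵢ/(1+β(Kᵢ−1)), yᵢ = Kᵢxᵢ:
  A: x = 0.5226, y = 0.8100
  B: x = 0.4774, y = 0.1900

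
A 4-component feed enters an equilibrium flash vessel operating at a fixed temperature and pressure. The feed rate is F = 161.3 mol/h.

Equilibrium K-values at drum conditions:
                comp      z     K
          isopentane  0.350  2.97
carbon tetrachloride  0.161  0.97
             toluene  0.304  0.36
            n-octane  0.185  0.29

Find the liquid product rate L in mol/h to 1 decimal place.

Iterate (Newton) starting at V/F = 0.5:
  V/F = 0.500: g = -0.1473, g' = -0.838 → V/F = 0.324
Converged at V/F = 0.324.
Then V = V/F·F = 0.3239·161.3 = 52.2 mol/h and L = F − V = 109.1 mol/h.

L = 109.1 mol/h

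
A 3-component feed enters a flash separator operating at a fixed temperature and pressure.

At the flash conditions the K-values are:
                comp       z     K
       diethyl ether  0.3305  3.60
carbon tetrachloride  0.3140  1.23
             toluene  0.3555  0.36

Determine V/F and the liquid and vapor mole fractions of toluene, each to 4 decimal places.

V/F = 0.6402, x_toluene = 0.6023, y_toluene = 0.2168

Material balance + equilibrium reduce to Σ zᵢ(Kᵢ−1)/(1+V/F(Kᵢ−1)) = 0.
Check two-phase: ΣzᵢKᵢ = 1.7040 > 1 and Σzᵢ/Kᵢ = 1.3346 > 1, so g(0) = 0.7040 > 0 and g(1) = -0.3346 < 0.
Iterate (Newton) starting at V/F = 0.5:
  V/F = 0.5000: g = 0.10379, g' = -0.7506 → V/F = 0.6383
  V/F = 0.6383: g = 0.00143, g' = -0.7447 → V/F = 0.6402
Converged at V/F = 0.6402.
Compositions from xᵢ = zᵢ/(1+V/F(Kᵢ−1)), yᵢ = Kᵢxᵢ:
  diethyl ether: x = 0.1240, y = 0.4465
  carbon tetrachloride: x = 0.2737, y = 0.3366
  toluene: x = 0.6023, y = 0.2168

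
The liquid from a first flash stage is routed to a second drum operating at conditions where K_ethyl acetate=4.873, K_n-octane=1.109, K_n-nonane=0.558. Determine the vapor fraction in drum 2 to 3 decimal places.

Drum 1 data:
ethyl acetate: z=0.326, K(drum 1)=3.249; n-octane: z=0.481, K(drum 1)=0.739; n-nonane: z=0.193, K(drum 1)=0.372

Drum 1:
Let ψ₁ = V/F and solve Σ zᵢ(Kᵢ−1)/(1+ψ₁(Kᵢ−1)) = 0.
Feasibility: ΣzᵢKᵢ = 1.486, Σzᵢ/Kᵢ = 1.270 — both > 1, two phases present.
Iterate (Newton) starting at ψ₁ = 0.5:
  ψ₁ = 0.500: g = 0.0240, g' = -0.570 → ψ₁ = 0.542
  ψ₁ = 0.542: g = 0.0004, g' = -0.554 → ψ₁ = 0.543
Converged at ψ₁ = 0.543.
Drum-1 compositions:
  ethyl acetate: x = 0.147, y = 0.477
  n-octane: x = 0.560, y = 0.414
  n-nonane: x = 0.293, y = 0.109
Drum-2 feed = drum-1 liquid: z₂ = (0.1468, 0.5604, 0.2928).
Drum 2:
Rachford–Rice: g(ψ₂) = Σ zᵢ(Kᵢ−1)/(1+ψ₂(Kᵢ−1)) = 0.
g(0) = ΣzᵢKᵢ − 1 = 0.500 and g(1) = 1 − Σzᵢ/Kᵢ = -0.060, so a root lies in (0, 1).
Iterate (Newton) starting at ψ₂ = 0.45:
  ψ₂ = 0.450: g = 0.1040, g' = -0.388 → ψ₂ = 0.718
  ψ₂ = 0.718: g = 0.0174, g' = -0.283 → ψ₂ = 0.780
  ψ₂ = 0.780: g = 0.0003, g' = -0.275 → ψ₂ = 0.781
Converged at ψ₂ = 0.781.
  ethyl acetate: x = 0.036, y = 0.178
  n-octane: x = 0.516, y = 0.573
  n-nonane: x = 0.447, y = 0.249

V/F (drum 2) = 0.781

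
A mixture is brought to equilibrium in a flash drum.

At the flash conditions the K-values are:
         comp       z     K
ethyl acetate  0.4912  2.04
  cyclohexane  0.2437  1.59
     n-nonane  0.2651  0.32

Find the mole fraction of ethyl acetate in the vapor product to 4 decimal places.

y_ethyl acetate = 0.5547

Newton iteration, ψ⁰ = 0.5:
  ψ = 0.5000: g = 0.17398, g' = -0.5619 → ψ = 0.8096
  ψ = 0.8096: g = -0.02643, g' = -0.8022 → ψ = 0.7767
  ψ = 0.7767: g = -0.00083, g' = -0.7530 → ψ = 0.7756
Converged at ψ = 0.7755.
Compositions from xᵢ = zᵢ/(1+ψ(Kᵢ−1)), yᵢ = Kᵢxᵢ:
  ethyl acetate: x = 0.2719, y = 0.5547
  cyclohexane: x = 0.1672, y = 0.2658
  n-nonane: x = 0.5609, y = 0.1795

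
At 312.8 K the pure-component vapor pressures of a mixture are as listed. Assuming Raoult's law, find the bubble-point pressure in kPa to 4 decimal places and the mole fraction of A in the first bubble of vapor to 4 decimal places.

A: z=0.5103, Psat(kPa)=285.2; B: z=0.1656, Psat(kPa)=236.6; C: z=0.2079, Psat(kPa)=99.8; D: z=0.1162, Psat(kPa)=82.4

At the bubble point ψ → 0, so ΣzᵢKᵢ = 1 with Kᵢ = Pᵢˢᵃᵗ/P ⇒ P = ΣzᵢPᵢˢᵃᵗ.
P = 0.5103·285.2 + 0.1656·236.6 + 0.2079·99.8 + 0.1162·82.4 = 215.0418 kPa
yᵢ = zᵢPᵢˢᵃᵗ/P ⇒ y_A = 0.5103·285.2/215.0418 = 0.6768

Pbub = 215.0418 kPa, y_A = 0.6768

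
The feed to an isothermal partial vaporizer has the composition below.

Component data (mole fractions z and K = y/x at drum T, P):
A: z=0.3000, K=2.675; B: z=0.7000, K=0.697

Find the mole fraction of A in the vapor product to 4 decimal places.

y_A = 0.4098

Binary case is linear: z₁(K₁−1)(1+V/F(K₂−1)) + z₂(K₂−1)(1+V/F(K₁−1)) = 0
⇒ V/F = [z₁(K₁−1)+z₂(K₂−1)] / [−(K₁−1)(K₂−1)] = 0.29040/0.50753 = 0.5722
Compositions from xᵢ = zᵢ/(1+V/F(Kᵢ−1)), yᵢ = Kᵢxᵢ:
  A: x = 0.1532, y = 0.4098
  B: x = 0.8468, y = 0.5902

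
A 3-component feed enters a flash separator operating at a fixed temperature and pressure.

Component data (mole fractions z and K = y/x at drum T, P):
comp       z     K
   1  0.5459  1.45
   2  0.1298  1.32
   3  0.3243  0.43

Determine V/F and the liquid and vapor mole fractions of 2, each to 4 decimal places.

V/F = 0.4207, x_2 = 0.1144, y_2 = 0.1510

Newton–Raphson from V/F = 0.5:
  V/F = 0.5000: g = -0.02219, g' = -0.2896 → V/F = 0.4234
  V/F = 0.4234: g = -0.00073, g' = -0.2714 → V/F = 0.4207
Converged at V/F = 0.4207.
Compositions from xᵢ = zᵢ/(1+V/F(Kᵢ−1)), yᵢ = Kᵢxᵢ:
  1: x = 0.4590, y = 0.6656
  2: x = 0.1144, y = 0.1510
  3: x = 0.4266, y = 0.1834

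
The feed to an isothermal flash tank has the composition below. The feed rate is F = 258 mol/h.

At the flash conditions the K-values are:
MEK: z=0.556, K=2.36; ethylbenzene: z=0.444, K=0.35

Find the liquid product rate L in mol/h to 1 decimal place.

L = 121.5 mol/h

Rachford–Rice: g(ψ) = Σ zᵢ(Kᵢ−1)/(1+ψ(Kᵢ−1)) = 0.
g(0) = ΣzᵢKᵢ − 1 = 0.468 and g(1) = 1 − Σzᵢ/Kᵢ = -0.504, so a root lies in (0, 1).
Iterate (Newton) starting at ψ = 0.31:
  ψ = 0.310: g = 0.1705, g' = -0.803 → ψ = 0.522
  ψ = 0.522: g = 0.0052, g' = -0.782 → ψ = 0.529
Converged at ψ = 0.529.
Then V = ψ·F = 0.5289·258 = 136.5 mol/h and L = F − V = 121.5 mol/h.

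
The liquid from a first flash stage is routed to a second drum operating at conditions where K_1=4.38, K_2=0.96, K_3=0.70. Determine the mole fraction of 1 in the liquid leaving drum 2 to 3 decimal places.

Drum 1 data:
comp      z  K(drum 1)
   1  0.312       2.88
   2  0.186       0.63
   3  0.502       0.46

Drum 1:
Rachford–Rice: g(ψ₁) = Σ zᵢ(Kᵢ−1)/(1+ψ₁(Kᵢ−1)) = 0.
Check two-phase: ΣzᵢKᵢ = 1.247 > 1 and Σzᵢ/Kᵢ = 1.495 > 1, so g(0) = 0.247 > 0 and g(1) = -0.495 < 0.
Iterate (Newton) starting at ψ₁ = 0.46:
  ψ₁ = 0.460: g = -0.1291, g' = -0.613 → ψ₁ = 0.250
  ψ₁ = 0.250: g = 0.0101, g' = -0.737 → ψ₁ = 0.263
Converged at ψ₁ = 0.263.
Drum-1 compositions:
  1: x = 0.209, y = 0.601
  2: x = 0.206, y = 0.130
  3: x = 0.585, y = 0.269
Drum-2 feed = drum-1 liquid: z₂ = (0.2087, 0.2061, 0.5853).
Drum 2:
Newton iteration, ψ₂⁰ = 0.31:
  ψ₂ = 0.310: g = 0.1425, g' = -0.633 → ψ₂ = 0.535
  ψ₂ = 0.535: g = 0.0335, g' = -0.377 → ψ₂ = 0.624
  ψ₂ = 0.624: g = 0.0024, g' = -0.327 → ψ₂ = 0.631
Converged at ψ₂ = 0.631.
  1: x = 0.067, y = 0.292
  2: x = 0.211, y = 0.203
  3: x = 0.722, y = 0.505

x_1 (drum 2) = 0.067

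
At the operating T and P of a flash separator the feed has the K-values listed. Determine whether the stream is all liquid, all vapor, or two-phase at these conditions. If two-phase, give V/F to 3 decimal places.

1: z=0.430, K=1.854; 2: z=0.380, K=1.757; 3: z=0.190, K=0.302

ΣzᵢKᵢ = 1.522; Σzᵢ/Kᵢ = 1.077.
Both exceed 1, so a two-phase solution exists.
Material balance + equilibrium reduce to Σ zᵢ(Kᵢ−1)/(1+ψ(Kᵢ−1)) = 0.
Newton–Raphson from ψ = 0.5:
  ψ = 0.500: g = 0.2623, g' = -0.487 → ψ = 1.000
  ψ = 1.000: g = -0.0773, g' = -1.177 → ψ = 0.934
  ψ = 0.934: g = -0.0085, g' = -0.937 → ψ = 0.925
Converged at ψ = 0.925.

two-phase, V/F = 0.925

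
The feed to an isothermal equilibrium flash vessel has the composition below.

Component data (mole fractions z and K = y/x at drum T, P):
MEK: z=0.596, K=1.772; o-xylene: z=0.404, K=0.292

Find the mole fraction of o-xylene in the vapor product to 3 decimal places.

Let ψ = V/F and solve Σ zᵢ(Kᵢ−1)/(1+ψ(Kᵢ−1)) = 0.
Check two-phase: ΣzᵢKᵢ = 1.174 > 1 and Σzᵢ/Kᵢ = 1.720 > 1, so g(0) = 0.174 > 0 and g(1) = -0.720 < 0.
Newton–Raphson from ψ = 0.49:
  ψ = 0.490: g = -0.1041, g' = -0.662 → ψ = 0.333
  ψ = 0.333: g = -0.0080, g' = -0.571 → ψ = 0.319
  ψ = 0.319: g = -0.0000, g' = -0.566 → ψ = 0.318
Converged at ψ = 0.318.
Compositions from xᵢ = zᵢ/(1+ψ(Kᵢ−1)), yᵢ = Kᵢxᵢ:
  MEK: x = 0.478, y = 0.848
  o-xylene: x = 0.522, y = 0.152

y_o-xylene = 0.152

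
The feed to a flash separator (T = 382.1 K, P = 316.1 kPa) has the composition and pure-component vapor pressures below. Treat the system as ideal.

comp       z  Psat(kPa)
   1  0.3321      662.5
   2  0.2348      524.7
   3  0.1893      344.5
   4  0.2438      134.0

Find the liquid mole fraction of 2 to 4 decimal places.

Raoult's law: Kᵢ = Pᵢˢᵃᵗ/P = Pᵢˢᵃᵗ/316.1.
  K_1 = 662.5/316.1 = 2.095856, K_2 = 524.7/316.1 = 1.659918, K_3 = 344.5/316.1 = 1.089845, K_4 = 134.0/316.1 = 0.423916
Rachford–Rice: g(β) = Σ zᵢ(Kᵢ−1)/(1+β(Kᵢ−1)) = 0.
g(0) = ΣzᵢKᵢ − 1 = 0.3954 and g(1) = 1 − Σzᵢ/Kᵢ = -0.0487, so a root lies in (0, 1).
Newton iteration, β⁰ = 0.57:
  β = 0.5700: g = 0.14367, g' = -0.3858 → β = 0.9423
  β = 0.9423: g = -0.01698, g' = -0.5239 → β = 0.9099
  β = 0.9099: g = -0.00042, g' = -0.4986 → β = 0.9091
Converged at β = 0.9091.
Compositions from xᵢ = zᵢ/(1+β(Kᵢ−1)), yᵢ = Kᵢxᵢ:
  1: x = 0.1664, y = 0.3487
  2: x = 0.1468, y = 0.2436
  3: x = 0.1750, y = 0.1907
  4: x = 0.5119, y = 0.2170

x_2 = 0.1468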